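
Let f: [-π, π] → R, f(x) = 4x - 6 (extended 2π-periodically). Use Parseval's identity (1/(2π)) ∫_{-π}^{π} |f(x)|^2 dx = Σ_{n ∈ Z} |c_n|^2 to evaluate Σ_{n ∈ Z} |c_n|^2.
Σ |c_n|^2 = 16π^2/3 + 36

Expand and integrate term by term over [-π, π]:
  ∫ (4x)^2 dx = 16·(2π^3/3); ∫ 2·4·(-6)·x dx = 0 (odd integrand); ∫ (-6)^2 dx = 36·2π.
So (1/(2π)) ∫_{-π}^{π} (4x - 6)^2 dx = 16π^2/3 + 36 = 16π^2/3 + 36.
Parseval ⇒ Σ |c_n|^2 = 16π^2/3 + 36.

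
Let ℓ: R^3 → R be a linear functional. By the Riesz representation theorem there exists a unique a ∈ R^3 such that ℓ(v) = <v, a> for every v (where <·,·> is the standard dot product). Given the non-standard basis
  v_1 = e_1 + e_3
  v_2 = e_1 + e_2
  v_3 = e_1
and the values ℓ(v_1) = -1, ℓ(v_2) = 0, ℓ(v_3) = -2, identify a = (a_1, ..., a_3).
a = (-2, 2, 1)

Write a = (a_1, ..., a_3) in the standard basis. For each basis vector v_i, ℓ(v_i) = <v_i, a> is a linear equation in the a_j's. Collect the n equations into a matrix system V a = ℓ, where row i of V is v_i (expressed in the standard basis). Since V is invertible (lower-triangular with 1s on the diagonal, up to permutation), solve by back-substitution:
  V =
[[1, 0, 1],
 [1, 1, 0],
 [1, 0, 0]]
  V a = (-1, 0, -2)
Solving gives a = (-2, 2, 1).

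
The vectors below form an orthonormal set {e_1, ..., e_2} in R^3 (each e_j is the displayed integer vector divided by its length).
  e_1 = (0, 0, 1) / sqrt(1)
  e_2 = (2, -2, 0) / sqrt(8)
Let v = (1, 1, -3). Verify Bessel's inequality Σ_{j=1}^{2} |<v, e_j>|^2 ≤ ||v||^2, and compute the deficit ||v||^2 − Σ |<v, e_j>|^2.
Σ |<v, e_j>|^2 = 9; ||v||^2 = 11; deficit = 2

Write each e_j = u_j / sqrt(<u_j, u_j>) where u_j is the displayed integer vector. Then <v, e_j> = <v, u_j> / sqrt(<u_j, u_j>), so |<v, e_j>|^2 = <v, u_j>^2 / <u_j, u_j>.
Coefficients: <v, e_1> = -3/sqrt(1), <v, e_2> = 0/sqrt(8).
Square and sum: Σ |<v, e_j>|^2 = 9.
Compute ||v||^2 = v·v = 11.
Deficit = 11 − 9 = 2 ≥ 0, confirming Bessel's inequality. (The deficit equals ||v − Σ <v,e_j> e_j||^2, the squared distance from v to span{e_j}.)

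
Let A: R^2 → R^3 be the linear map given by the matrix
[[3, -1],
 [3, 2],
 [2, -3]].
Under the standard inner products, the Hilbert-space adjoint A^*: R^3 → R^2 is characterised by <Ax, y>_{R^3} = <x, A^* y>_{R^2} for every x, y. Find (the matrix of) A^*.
A^* = A^T =
[[3, 3, 2],
 [-1, 2, -3]]

For real matrices with standard dot products, the defining identity <Ax, y> = <x, A^* y> gives (Ax)^T y = x^T (A^*) y, i.e. x^T A^T y = x^T (A^*) y. Since this holds for all x, y, we must have A^* = A^T. Therefore
A^* =
[[3, 3, 2],
 [-1, 2, -3]].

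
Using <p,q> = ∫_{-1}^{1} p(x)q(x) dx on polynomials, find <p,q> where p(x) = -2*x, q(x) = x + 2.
<p,q> = -4/3

Expand the product: p(x)·q(x) = -2*x^2 - 4*x.
∫_{-1}^{1} of each monomial x^k gives [2/(k+1) if k even, 0 if k odd]. Integrating term-by-term (or equivalently evaluating the antiderivative F(x) = -2*x^3/3 - 2*x^2 at the endpoints):
  F(1) − F(−1) = -8/3 − (-4/3) = -4/3.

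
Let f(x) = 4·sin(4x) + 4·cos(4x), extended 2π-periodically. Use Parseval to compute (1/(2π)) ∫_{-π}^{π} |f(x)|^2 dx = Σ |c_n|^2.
Σ |c_n|^2 = 16

Expand |f|^2 and use orthogonality of {sin(nx), cos(mx)} on [-π, π]:
  ∫_{-π}^{π} sin(nx)^2 dx = π, ∫ cos(mx)^2 dx = π, and cross terms integrate to 0.
So ∫_{-π}^{π} f(x)^2 dx = 4^2 · π + 4^2 · π = (16 + 16)π.
Divide by 2π: (16 + 16)/2 = 16.
By Parseval, this equals Σ |c_n|^2.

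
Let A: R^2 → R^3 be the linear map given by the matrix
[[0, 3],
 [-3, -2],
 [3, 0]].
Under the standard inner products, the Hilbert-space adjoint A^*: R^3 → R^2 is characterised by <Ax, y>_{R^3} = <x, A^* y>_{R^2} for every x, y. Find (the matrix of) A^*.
A^* = A^T =
[[0, -3, 3],
 [3, -2, 0]]

For real matrices with standard dot products, the defining identity <Ax, y> = <x, A^* y> gives (Ax)^T y = x^T (A^*) y, i.e. x^T A^T y = x^T (A^*) y. Since this holds for all x, y, we must have A^* = A^T. Therefore
A^* =
[[0, -3, 3],
 [3, -2, 0]].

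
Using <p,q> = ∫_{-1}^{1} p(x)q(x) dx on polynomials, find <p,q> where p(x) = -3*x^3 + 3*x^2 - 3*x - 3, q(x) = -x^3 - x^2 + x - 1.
<p,q> = 128/35

Expand the product: p(x)·q(x) = 3*x^6 - 3*x^4 + 12*x^3 - 3*x^2 + 3.
∫_{-1}^{1} of each monomial x^k gives [2/(k+1) if k even, 0 if k odd]. Integrating term-by-term (or equivalently evaluating the antiderivative F(x) = 3*x^7/7 - 3*x^5/5 + 3*x^4 - x^3 + 3*x at the endpoints):
  F(1) − F(−1) = 169/35 − (41/35) = 128/35.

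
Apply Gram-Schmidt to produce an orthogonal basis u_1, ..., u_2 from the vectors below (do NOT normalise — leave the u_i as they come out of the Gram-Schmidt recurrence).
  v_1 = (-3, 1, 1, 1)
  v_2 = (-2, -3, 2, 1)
Orthogonal basis:
  u_1 = (-3, 1, 1, 1)
  u_2 = (-1/2, -7/2, 3/2, 1/2)

Apply the Gram-Schmidt recurrence
  u_1 = v_1
  u_i = v_i − Σ_{j<i} ((v_i · u_j) / (u_j · u_j)) · u_j.

Step by step this gives:
  u_1 = (-3, 1, 1, 1)
  u_2 = (-1/2, -7/2, 3/2, 1/2)

Orthogonality check:
  u_2 · u_1 = 0 (should be 0)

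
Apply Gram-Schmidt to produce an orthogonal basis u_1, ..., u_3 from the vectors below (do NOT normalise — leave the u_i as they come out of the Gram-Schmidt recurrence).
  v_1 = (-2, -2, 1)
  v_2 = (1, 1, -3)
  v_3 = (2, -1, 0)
Orthogonal basis:
  u_1 = (-2, -2, 1)
  u_2 = (-5/9, -5/9, -20/9)
  u_3 = (3/2, -3/2, 0)

Apply the Gram-Schmidt recurrence
  u_1 = v_1
  u_i = v_i − Σ_{j<i} ((v_i · u_j) / (u_j · u_j)) · u_j.

Step by step this gives:
  u_1 = (-2, -2, 1)
  u_2 = (-5/9, -5/9, -20/9)
  u_3 = (3/2, -3/2, 0)

Orthogonality check:
  u_2 · u_1 = 0 (should be 0)
  u_3 · u_1 = 0 (should be 0)
  u_3 · u_2 = 0 (should be 0)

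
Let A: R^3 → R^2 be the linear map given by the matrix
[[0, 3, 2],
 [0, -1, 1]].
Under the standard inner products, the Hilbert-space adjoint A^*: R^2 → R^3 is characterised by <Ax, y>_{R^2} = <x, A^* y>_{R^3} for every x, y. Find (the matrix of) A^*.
A^* = A^T =
[[0, 0],
 [3, -1],
 [2, 1]]

For real matrices with standard dot products, the defining identity <Ax, y> = <x, A^* y> gives (Ax)^T y = x^T (A^*) y, i.e. x^T A^T y = x^T (A^*) y. Since this holds for all x, y, we must have A^* = A^T. Therefore
A^* =
[[0, 0],
 [3, -1],
 [2, 1]].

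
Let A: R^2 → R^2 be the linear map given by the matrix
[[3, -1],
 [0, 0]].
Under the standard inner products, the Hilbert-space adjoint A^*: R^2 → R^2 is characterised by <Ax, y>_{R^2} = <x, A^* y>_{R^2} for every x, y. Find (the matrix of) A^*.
A^* = A^T =
[[3, 0],
 [-1, 0]]

For real matrices with standard dot products, the defining identity <Ax, y> = <x, A^* y> gives (Ax)^T y = x^T (A^*) y, i.e. x^T A^T y = x^T (A^*) y. Since this holds for all x, y, we must have A^* = A^T. Therefore
A^* =
[[3, 0],
 [-1, 0]].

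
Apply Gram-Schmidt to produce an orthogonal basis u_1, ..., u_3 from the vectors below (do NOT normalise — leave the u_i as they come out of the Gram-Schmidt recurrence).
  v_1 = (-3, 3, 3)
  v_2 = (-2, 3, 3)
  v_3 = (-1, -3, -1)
Orthogonal basis:
  u_1 = (-3, 3, 3)
  u_2 = (2/3, 1/3, 1/3)
  u_3 = (0, -1, 1)

Apply the Gram-Schmidt recurrence
  u_1 = v_1
  u_i = v_i − Σ_{j<i} ((v_i · u_j) / (u_j · u_j)) · u_j.

Step by step this gives:
  u_1 = (-3, 3, 3)
  u_2 = (2/3, 1/3, 1/3)
  u_3 = (0, -1, 1)

Orthogonality check:
  u_2 · u_1 = 0 (should be 0)
  u_3 · u_1 = 0 (should be 0)
  u_3 · u_2 = 0 (should be 0)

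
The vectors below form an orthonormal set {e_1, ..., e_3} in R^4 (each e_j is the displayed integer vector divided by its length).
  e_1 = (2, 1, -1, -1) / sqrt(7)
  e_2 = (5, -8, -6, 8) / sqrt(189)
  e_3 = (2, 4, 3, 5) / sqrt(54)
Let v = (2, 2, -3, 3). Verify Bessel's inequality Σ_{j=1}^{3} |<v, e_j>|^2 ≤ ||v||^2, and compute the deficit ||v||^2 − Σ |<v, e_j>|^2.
Σ |<v, e_j>|^2 = 18; ||v||^2 = 26; deficit = 8

Write each e_j = u_j / sqrt(<u_j, u_j>) where u_j is the displayed integer vector. Then <v, e_j> = <v, u_j> / sqrt(<u_j, u_j>), so |<v, e_j>|^2 = <v, u_j>^2 / <u_j, u_j>.
Coefficients: <v, e_1> = 6/sqrt(7), <v, e_2> = 36/sqrt(189), <v, e_3> = 18/sqrt(54).
Square and sum: Σ |<v, e_j>|^2 = 18.
Compute ||v||^2 = v·v = 26.
Deficit = 26 − 18 = 8 ≥ 0, confirming Bessel's inequality. (The deficit equals ||v − Σ <v,e_j> e_j||^2, the squared distance from v to span{e_j}.)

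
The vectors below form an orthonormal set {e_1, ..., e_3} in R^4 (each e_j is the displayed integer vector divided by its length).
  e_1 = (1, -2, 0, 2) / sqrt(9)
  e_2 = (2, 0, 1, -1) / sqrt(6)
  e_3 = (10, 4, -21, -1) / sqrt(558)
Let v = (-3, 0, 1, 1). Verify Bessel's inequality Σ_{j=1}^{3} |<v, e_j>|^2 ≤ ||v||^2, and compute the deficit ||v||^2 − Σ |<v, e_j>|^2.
Σ |<v, e_j>|^2 = 1019/93; ||v||^2 = 11; deficit = 4/93

Write each e_j = u_j / sqrt(<u_j, u_j>) where u_j is the displayed integer vector. Then <v, e_j> = <v, u_j> / sqrt(<u_j, u_j>), so |<v, e_j>|^2 = <v, u_j>^2 / <u_j, u_j>.
Coefficients: <v, e_1> = -1/sqrt(9), <v, e_2> = -6/sqrt(6), <v, e_3> = -52/sqrt(558).
Square and sum: Σ |<v, e_j>|^2 = 1019/93.
Compute ||v||^2 = v·v = 11.
Deficit = 11 − 1019/93 = 4/93 ≥ 0, confirming Bessel's inequality. (The deficit equals ||v − Σ <v,e_j> e_j||^2, the squared distance from v to span{e_j}.)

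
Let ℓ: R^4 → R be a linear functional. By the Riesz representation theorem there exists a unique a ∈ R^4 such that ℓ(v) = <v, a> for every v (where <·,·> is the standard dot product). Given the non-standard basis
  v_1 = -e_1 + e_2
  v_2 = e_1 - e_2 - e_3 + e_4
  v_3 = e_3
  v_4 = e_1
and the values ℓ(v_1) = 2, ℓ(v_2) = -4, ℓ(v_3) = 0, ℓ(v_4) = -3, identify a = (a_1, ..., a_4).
a = (-3, -1, 0, -2)

Write a = (a_1, ..., a_4) in the standard basis. For each basis vector v_i, ℓ(v_i) = <v_i, a> is a linear equation in the a_j's. Collect the n equations into a matrix system V a = ℓ, where row i of V is v_i (expressed in the standard basis). Since V is invertible (lower-triangular with 1s on the diagonal, up to permutation), solve by back-substitution:
  V =
[[-1, 1, 0, 0],
 [1, -1, -1, 1],
 [0, 0, 1, 0],
 [1, 0, 0, 0]]
  V a = (2, -4, 0, -3)
Solving gives a = (-3, -1, 0, -2).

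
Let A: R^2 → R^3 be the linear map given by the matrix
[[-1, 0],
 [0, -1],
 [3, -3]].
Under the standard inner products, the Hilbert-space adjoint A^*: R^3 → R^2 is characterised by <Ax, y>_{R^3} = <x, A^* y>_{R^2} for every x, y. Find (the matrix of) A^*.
A^* = A^T =
[[-1, 0, 3],
 [0, -1, -3]]

For real matrices with standard dot products, the defining identity <Ax, y> = <x, A^* y> gives (Ax)^T y = x^T (A^*) y, i.e. x^T A^T y = x^T (A^*) y. Since this holds for all x, y, we must have A^* = A^T. Therefore
A^* =
[[-1, 0, 3],
 [0, -1, -3]].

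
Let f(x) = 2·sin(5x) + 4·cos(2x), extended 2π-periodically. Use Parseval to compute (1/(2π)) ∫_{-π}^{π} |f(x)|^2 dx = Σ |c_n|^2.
Σ |c_n|^2 = 10

Expand |f|^2 and use orthogonality of {sin(nx), cos(mx)} on [-π, π]:
  ∫_{-π}^{π} sin(nx)^2 dx = π, ∫ cos(mx)^2 dx = π, and cross terms integrate to 0.
So ∫_{-π}^{π} f(x)^2 dx = 2^2 · π + 4^2 · π = (4 + 16)π.
Divide by 2π: (4 + 16)/2 = 10.
By Parseval, this equals Σ |c_n|^2.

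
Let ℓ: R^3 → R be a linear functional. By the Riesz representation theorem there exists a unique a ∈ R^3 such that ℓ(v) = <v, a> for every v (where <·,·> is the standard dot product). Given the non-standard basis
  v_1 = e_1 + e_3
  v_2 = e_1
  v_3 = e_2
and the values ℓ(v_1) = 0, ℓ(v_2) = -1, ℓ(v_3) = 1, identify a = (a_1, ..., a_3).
a = (-1, 1, 1)

Write a = (a_1, ..., a_3) in the standard basis. For each basis vector v_i, ℓ(v_i) = <v_i, a> is a linear equation in the a_j's. Collect the n equations into a matrix system V a = ℓ, where row i of V is v_i (expressed in the standard basis). Since V is invertible (lower-triangular with 1s on the diagonal, up to permutation), solve by back-substitution:
  V =
[[1, 0, 1],
 [1, 0, 0],
 [0, 1, 0]]
  V a = (0, -1, 1)
Solving gives a = (-1, 1, 1).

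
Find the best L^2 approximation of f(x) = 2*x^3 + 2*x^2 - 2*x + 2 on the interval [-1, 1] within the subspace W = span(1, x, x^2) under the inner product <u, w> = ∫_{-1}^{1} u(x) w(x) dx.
g(x) = 2*x^2 - 4*x/5 + 2

The best approximation g ∈ W is the orthogonal projection of f onto W. Writing g = a_0 + a_1 x + a_2 x^2, the coefficients solve the normal equations G · a = b where
  G_{ij} = <φ_i, φ_j> and b_i = <f, φ_i>, with φ_0 = 1, φ_1 = x, φ_2 = x^2.
G =
  [2, 0, 2/3]
  [0, 2/3, 0]
  [2/3, 0, 2/5],
b = (16/3, -8/15, 32/15).
Solving gives a_0 = 2, a_1 = -4/5, a_2 = 2, so
  g(x) = 2*x^2 - 4*x/5 + 2.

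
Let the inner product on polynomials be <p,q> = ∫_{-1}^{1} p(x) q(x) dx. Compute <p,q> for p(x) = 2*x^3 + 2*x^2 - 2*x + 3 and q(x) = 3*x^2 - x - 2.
<p,q> = -86/15

Expand the product: p(x)·q(x) = 6*x^5 + 4*x^4 - 12*x^3 + 7*x^2 + x - 6.
∫_{-1}^{1} of each monomial x^k gives [2/(k+1) if k even, 0 if k odd]. Integrating term-by-term (or equivalently evaluating the antiderivative F(x) = x^6 + 4*x^5/5 - 3*x^4 + 7*x^3/3 + x^2/2 - 6*x at the endpoints):
  F(1) − F(−1) = -131/30 − (41/30) = -86/15.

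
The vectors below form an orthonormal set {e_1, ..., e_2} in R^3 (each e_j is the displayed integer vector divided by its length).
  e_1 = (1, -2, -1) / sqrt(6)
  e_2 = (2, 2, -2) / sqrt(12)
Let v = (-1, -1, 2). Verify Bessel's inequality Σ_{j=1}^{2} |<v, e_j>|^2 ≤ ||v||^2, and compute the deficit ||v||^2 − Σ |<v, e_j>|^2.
Σ |<v, e_j>|^2 = 11/2; ||v||^2 = 6; deficit = 1/2

Write each e_j = u_j / sqrt(<u_j, u_j>) where u_j is the displayed integer vector. Then <v, e_j> = <v, u_j> / sqrt(<u_j, u_j>), so |<v, e_j>|^2 = <v, u_j>^2 / <u_j, u_j>.
Coefficients: <v, e_1> = -1/sqrt(6), <v, e_2> = -8/sqrt(12).
Square and sum: Σ |<v, e_j>|^2 = 11/2.
Compute ||v||^2 = v·v = 6.
Deficit = 6 − 11/2 = 1/2 ≥ 0, confirming Bessel's inequality. (The deficit equals ||v − Σ <v,e_j> e_j||^2, the squared distance from v to span{e_j}.)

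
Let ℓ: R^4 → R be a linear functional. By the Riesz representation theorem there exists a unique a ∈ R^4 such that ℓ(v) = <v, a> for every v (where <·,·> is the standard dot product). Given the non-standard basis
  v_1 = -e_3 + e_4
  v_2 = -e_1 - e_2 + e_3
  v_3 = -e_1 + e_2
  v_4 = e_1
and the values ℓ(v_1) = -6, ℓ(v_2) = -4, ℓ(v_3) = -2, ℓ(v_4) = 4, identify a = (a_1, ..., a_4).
a = (4, 2, 2, -4)

Write a = (a_1, ..., a_4) in the standard basis. For each basis vector v_i, ℓ(v_i) = <v_i, a> is a linear equation in the a_j's. Collect the n equations into a matrix system V a = ℓ, where row i of V is v_i (expressed in the standard basis). Since V is invertible (lower-triangular with 1s on the diagonal, up to permutation), solve by back-substitution:
  V =
[[0, 0, -1, 1],
 [-1, -1, 1, 0],
 [-1, 1, 0, 0],
 [1, 0, 0, 0]]
  V a = (-6, -4, -2, 4)
Solving gives a = (4, 2, 2, -4).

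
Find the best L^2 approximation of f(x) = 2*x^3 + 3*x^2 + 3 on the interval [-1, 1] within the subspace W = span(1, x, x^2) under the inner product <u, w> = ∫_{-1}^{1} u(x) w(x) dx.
g(x) = 3*x^2 + 6*x/5 + 3

The best approximation g ∈ W is the orthogonal projection of f onto W. Writing g = a_0 + a_1 x + a_2 x^2, the coefficients solve the normal equations G · a = b where
  G_{ij} = <φ_i, φ_j> and b_i = <f, φ_i>, with φ_0 = 1, φ_1 = x, φ_2 = x^2.
G =
  [2, 0, 2/3]
  [0, 2/3, 0]
  [2/3, 0, 2/5],
b = (8, 4/5, 16/5).
Solving gives a_0 = 3, a_1 = 6/5, a_2 = 3, so
  g(x) = 3*x^2 + 6*x/5 + 3.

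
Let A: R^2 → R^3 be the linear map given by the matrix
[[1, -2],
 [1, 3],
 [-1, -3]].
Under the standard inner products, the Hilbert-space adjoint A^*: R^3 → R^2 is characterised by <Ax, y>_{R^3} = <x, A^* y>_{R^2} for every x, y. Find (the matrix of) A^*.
A^* = A^T =
[[1, 1, -1],
 [-2, 3, -3]]

For real matrices with standard dot products, the defining identity <Ax, y> = <x, A^* y> gives (Ax)^T y = x^T (A^*) y, i.e. x^T A^T y = x^T (A^*) y. Since this holds for all x, y, we must have A^* = A^T. Therefore
A^* =
[[1, 1, -1],
 [-2, 3, -3]].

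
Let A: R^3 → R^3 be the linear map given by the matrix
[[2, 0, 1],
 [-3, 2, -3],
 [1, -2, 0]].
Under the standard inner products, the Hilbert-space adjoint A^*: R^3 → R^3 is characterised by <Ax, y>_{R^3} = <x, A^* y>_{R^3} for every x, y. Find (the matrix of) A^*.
A^* = A^T =
[[2, -3, 1],
 [0, 2, -2],
 [1, -3, 0]]

For real matrices with standard dot products, the defining identity <Ax, y> = <x, A^* y> gives (Ax)^T y = x^T (A^*) y, i.e. x^T A^T y = x^T (A^*) y. Since this holds for all x, y, we must have A^* = A^T. Therefore
A^* =
[[2, -3, 1],
 [0, 2, -2],
 [1, -3, 0]].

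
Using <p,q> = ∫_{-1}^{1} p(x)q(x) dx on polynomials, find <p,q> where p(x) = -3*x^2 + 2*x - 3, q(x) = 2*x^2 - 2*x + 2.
<p,q> = -376/15

Expand the product: p(x)·q(x) = -6*x^4 + 10*x^3 - 16*x^2 + 10*x - 6.
∫_{-1}^{1} of each monomial x^k gives [2/(k+1) if k even, 0 if k odd]. Integrating term-by-term (or equivalently evaluating the antiderivative F(x) = -6*x^5/5 + 5*x^4/2 - 16*x^3/3 + 5*x^2 - 6*x at the endpoints):
  F(1) − F(−1) = -151/30 − (601/30) = -376/15.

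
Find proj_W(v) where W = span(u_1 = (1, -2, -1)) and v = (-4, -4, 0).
proj_W(v) = (2/3, -4/3, -2/3)

Set up U = [u_1 | ... | u_1] ∈ R^(3×1). The projector onto W = col(U) is P = U (U^T U)^(-1) U^T.
Compute U^T U =
  [6],
and U^T v = (4).
Solve U^T U · c = U^T v for the coefficients: c = (2/3). The projection is proj_W(v) = U c.
Check: (v - proj_W(v)) · u_1 = 0  (should be 0).
Result: proj_W(v) = (2/3, -4/3, -2/3).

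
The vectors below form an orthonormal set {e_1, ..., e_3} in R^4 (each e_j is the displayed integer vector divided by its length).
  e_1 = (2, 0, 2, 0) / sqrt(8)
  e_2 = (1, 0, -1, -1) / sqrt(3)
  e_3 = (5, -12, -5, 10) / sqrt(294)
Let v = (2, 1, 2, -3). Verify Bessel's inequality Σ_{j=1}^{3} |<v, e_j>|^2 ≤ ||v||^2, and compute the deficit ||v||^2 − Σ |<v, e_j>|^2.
Σ |<v, e_j>|^2 = 17; ||v||^2 = 18; deficit = 1

Write each e_j = u_j / sqrt(<u_j, u_j>) where u_j is the displayed integer vector. Then <v, e_j> = <v, u_j> / sqrt(<u_j, u_j>), so |<v, e_j>|^2 = <v, u_j>^2 / <u_j, u_j>.
Coefficients: <v, e_1> = 8/sqrt(8), <v, e_2> = 3/sqrt(3), <v, e_3> = -42/sqrt(294).
Square and sum: Σ |<v, e_j>|^2 = 17.
Compute ||v||^2 = v·v = 18.
Deficit = 18 − 17 = 1 ≥ 0, confirming Bessel's inequality. (The deficit equals ||v − Σ <v,e_j> e_j||^2, the squared distance from v to span{e_j}.)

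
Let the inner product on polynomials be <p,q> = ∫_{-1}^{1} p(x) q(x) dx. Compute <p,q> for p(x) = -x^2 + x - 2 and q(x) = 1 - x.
<p,q> = -16/3

Expand the product: p(x)·q(x) = x^3 - 2*x^2 + 3*x - 2.
∫_{-1}^{1} of each monomial x^k gives [2/(k+1) if k even, 0 if k odd]. Integrating term-by-term (or equivalently evaluating the antiderivative F(x) = x^4/4 - 2*x^3/3 + 3*x^2/2 - 2*x at the endpoints):
  F(1) − F(−1) = -11/12 − (53/12) = -16/3.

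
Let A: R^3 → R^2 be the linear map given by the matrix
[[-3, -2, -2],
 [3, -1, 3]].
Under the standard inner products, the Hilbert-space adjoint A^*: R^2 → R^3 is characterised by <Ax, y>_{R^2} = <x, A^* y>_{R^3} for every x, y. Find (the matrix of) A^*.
A^* = A^T =
[[-3, 3],
 [-2, -1],
 [-2, 3]]

For real matrices with standard dot products, the defining identity <Ax, y> = <x, A^* y> gives (Ax)^T y = x^T (A^*) y, i.e. x^T A^T y = x^T (A^*) y. Since this holds for all x, y, we must have A^* = A^T. Therefore
A^* =
[[-3, 3],
 [-2, -1],
 [-2, 3]].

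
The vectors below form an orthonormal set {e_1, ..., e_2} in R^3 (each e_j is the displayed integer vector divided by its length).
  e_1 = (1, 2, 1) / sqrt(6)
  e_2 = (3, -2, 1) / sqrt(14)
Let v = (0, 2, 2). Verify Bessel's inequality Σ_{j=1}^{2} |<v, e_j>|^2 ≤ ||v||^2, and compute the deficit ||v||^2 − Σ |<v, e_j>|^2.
Σ |<v, e_j>|^2 = 44/7; ||v||^2 = 8; deficit = 12/7

Write each e_j = u_j / sqrt(<u_j, u_j>) where u_j is the displayed integer vector. Then <v, e_j> = <v, u_j> / sqrt(<u_j, u_j>), so |<v, e_j>|^2 = <v, u_j>^2 / <u_j, u_j>.
Coefficients: <v, e_1> = 6/sqrt(6), <v, e_2> = -2/sqrt(14).
Square and sum: Σ |<v, e_j>|^2 = 44/7.
Compute ||v||^2 = v·v = 8.
Deficit = 8 − 44/7 = 12/7 ≥ 0, confirming Bessel's inequality. (The deficit equals ||v − Σ <v,e_j> e_j||^2, the squared distance from v to span{e_j}.)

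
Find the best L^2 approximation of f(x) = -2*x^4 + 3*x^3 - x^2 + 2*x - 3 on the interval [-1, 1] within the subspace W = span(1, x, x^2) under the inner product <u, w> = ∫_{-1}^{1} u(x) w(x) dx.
g(x) = -19*x^2/7 + 19*x/5 - 99/35

The best approximation g ∈ W is the orthogonal projection of f onto W. Writing g = a_0 + a_1 x + a_2 x^2, the coefficients solve the normal equations G · a = b where
  G_{ij} = <φ_i, φ_j> and b_i = <f, φ_i>, with φ_0 = 1, φ_1 = x, φ_2 = x^2.
G =
  [2, 0, 2/3]
  [0, 2/3, 0]
  [2/3, 0, 2/5],
b = (-112/15, 38/15, -104/35).
Solving gives a_0 = -99/35, a_1 = 19/5, a_2 = -19/7, so
  g(x) = -19*x^2/7 + 19*x/5 - 99/35.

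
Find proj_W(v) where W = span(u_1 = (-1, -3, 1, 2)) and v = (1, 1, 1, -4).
proj_W(v) = (11/15, 11/5, -11/15, -22/15)

Set up U = [u_1 | ... | u_1] ∈ R^(4×1). The projector onto W = col(U) is P = U (U^T U)^(-1) U^T.
Compute U^T U =
  [15],
and U^T v = (-11).
Solve U^T U · c = U^T v for the coefficients: c = (-11/15). The projection is proj_W(v) = U c.
Check: (v - proj_W(v)) · u_1 = 0  (should be 0).
Result: proj_W(v) = (11/15, 11/5, -11/15, -22/15).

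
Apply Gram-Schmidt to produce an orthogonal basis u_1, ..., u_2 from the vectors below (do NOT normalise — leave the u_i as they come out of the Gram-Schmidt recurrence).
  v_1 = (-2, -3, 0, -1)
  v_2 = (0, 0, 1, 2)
Orthogonal basis:
  u_1 = (-2, -3, 0, -1)
  u_2 = (-2/7, -3/7, 1, 13/7)

Apply the Gram-Schmidt recurrence
  u_1 = v_1
  u_i = v_i − Σ_{j<i} ((v_i · u_j) / (u_j · u_j)) · u_j.

Step by step this gives:
  u_1 = (-2, -3, 0, -1)
  u_2 = (-2/7, -3/7, 1, 13/7)

Orthogonality check:
  u_2 · u_1 = 0 (should be 0)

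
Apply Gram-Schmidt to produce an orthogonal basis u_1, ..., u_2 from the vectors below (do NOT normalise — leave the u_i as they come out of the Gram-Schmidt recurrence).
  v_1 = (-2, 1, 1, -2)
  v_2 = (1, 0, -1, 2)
Orthogonal basis:
  u_1 = (-2, 1, 1, -2)
  u_2 = (-2/5, 7/10, -3/10, 3/5)

Apply the Gram-Schmidt recurrence
  u_1 = v_1
  u_i = v_i − Σ_{j<i} ((v_i · u_j) / (u_j · u_j)) · u_j.

Step by step this gives:
  u_1 = (-2, 1, 1, -2)
  u_2 = (-2/5, 7/10, -3/10, 3/5)

Orthogonality check:
  u_2 · u_1 = 0 (should be 0)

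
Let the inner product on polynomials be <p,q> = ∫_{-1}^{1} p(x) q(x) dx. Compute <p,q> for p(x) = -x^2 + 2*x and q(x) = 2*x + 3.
<p,q> = 2/3

Expand the product: p(x)·q(x) = -2*x^3 + x^2 + 6*x.
∫_{-1}^{1} of each monomial x^k gives [2/(k+1) if k even, 0 if k odd]. Integrating term-by-term (or equivalently evaluating the antiderivative F(x) = -x^4/2 + x^3/3 + 3*x^2 at the endpoints):
  F(1) − F(−1) = 17/6 − (13/6) = 2/3.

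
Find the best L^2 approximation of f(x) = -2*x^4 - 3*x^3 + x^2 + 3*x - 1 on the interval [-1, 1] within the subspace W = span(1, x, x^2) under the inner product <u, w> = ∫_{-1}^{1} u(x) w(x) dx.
g(x) = -5*x^2/7 + 6*x/5 - 29/35

The best approximation g ∈ W is the orthogonal projection of f onto W. Writing g = a_0 + a_1 x + a_2 x^2, the coefficients solve the normal equations G · a = b where
  G_{ij} = <φ_i, φ_j> and b_i = <f, φ_i>, with φ_0 = 1, φ_1 = x, φ_2 = x^2.
G =
  [2, 0, 2/3]
  [0, 2/3, 0]
  [2/3, 0, 2/5],
b = (-32/15, 4/5, -88/105).
Solving gives a_0 = -29/35, a_1 = 6/5, a_2 = -5/7, so
  g(x) = -5*x^2/7 + 6*x/5 - 29/35.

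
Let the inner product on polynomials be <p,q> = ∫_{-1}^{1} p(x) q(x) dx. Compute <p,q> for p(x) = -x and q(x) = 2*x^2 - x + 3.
<p,q> = 2/3

Expand the product: p(x)·q(x) = -2*x^3 + x^2 - 3*x.
∫_{-1}^{1} of each monomial x^k gives [2/(k+1) if k even, 0 if k odd]. Integrating term-by-term (or equivalently evaluating the antiderivative F(x) = -x^4/2 + x^3/3 - 3*x^2/2 at the endpoints):
  F(1) − F(−1) = -5/3 − (-7/3) = 2/3.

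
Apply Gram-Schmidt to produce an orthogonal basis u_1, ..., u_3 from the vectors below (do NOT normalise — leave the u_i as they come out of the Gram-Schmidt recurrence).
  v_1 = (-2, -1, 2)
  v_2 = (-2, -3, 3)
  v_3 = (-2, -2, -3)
Orthogonal basis:
  u_1 = (-2, -1, 2)
  u_2 = (8/9, -14/9, 1/9)
  u_3 = (-66/29, -44/29, -88/29)

Apply the Gram-Schmidt recurrence
  u_1 = v_1
  u_i = v_i − Σ_{j<i} ((v_i · u_j) / (u_j · u_j)) · u_j.

Step by step this gives:
  u_1 = (-2, -1, 2)
  u_2 = (8/9, -14/9, 1/9)
  u_3 = (-66/29, -44/29, -88/29)

Orthogonality check:
  u_2 · u_1 = 0 (should be 0)
  u_3 · u_1 = 0 (should be 0)
  u_3 · u_2 = 0 (should be 0)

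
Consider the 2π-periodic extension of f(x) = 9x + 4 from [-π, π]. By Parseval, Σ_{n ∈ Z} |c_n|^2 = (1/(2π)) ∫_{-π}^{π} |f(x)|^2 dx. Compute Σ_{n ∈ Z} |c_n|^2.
Σ |c_n|^2 = 27π^2 + 16

Expand and integrate term by term over [-π, π]:
  ∫ (9x)^2 dx = 81·(2π^3/3); ∫ 2·9·(4)·x dx = 0 (odd integrand); ∫ 4^2 dx = 16·2π.
So (1/(2π)) ∫_{-π}^{π} (9x + 4)^2 dx = 81π^2/3 + 16 = 27π^2 + 16.
Parseval ⇒ Σ |c_n|^2 = 27π^2 + 16.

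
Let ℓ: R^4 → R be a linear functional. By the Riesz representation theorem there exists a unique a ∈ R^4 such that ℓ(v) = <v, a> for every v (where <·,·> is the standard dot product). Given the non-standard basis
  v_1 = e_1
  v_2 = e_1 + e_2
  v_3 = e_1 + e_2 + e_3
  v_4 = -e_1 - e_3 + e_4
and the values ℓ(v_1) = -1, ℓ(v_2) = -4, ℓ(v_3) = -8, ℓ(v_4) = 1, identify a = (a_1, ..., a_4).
a = (-1, -3, -4, -4)

Write a = (a_1, ..., a_4) in the standard basis. For each basis vector v_i, ℓ(v_i) = <v_i, a> is a linear equation in the a_j's. Collect the n equations into a matrix system V a = ℓ, where row i of V is v_i (expressed in the standard basis). Since V is invertible (lower-triangular with 1s on the diagonal, up to permutation), solve by back-substitution:
  V =
[[1, 0, 0, 0],
 [1, 1, 0, 0],
 [1, 1, 1, 0],
 [-1, 0, -1, 1]]
  V a = (-1, -4, -8, 1)
Solving gives a = (-1, -3, -4, -4).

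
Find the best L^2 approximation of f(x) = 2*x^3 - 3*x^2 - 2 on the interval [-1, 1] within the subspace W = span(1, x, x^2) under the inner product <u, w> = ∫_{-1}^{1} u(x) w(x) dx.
g(x) = -3*x^2 + 6*x/5 - 2

The best approximation g ∈ W is the orthogonal projection of f onto W. Writing g = a_0 + a_1 x + a_2 x^2, the coefficients solve the normal equations G · a = b where
  G_{ij} = <φ_i, φ_j> and b_i = <f, φ_i>, with φ_0 = 1, φ_1 = x, φ_2 = x^2.
G =
  [2, 0, 2/3]
  [0, 2/3, 0]
  [2/3, 0, 2/5],
b = (-6, 4/5, -38/15).
Solving gives a_0 = -2, a_1 = 6/5, a_2 = -3, so
  g(x) = -3*x^2 + 6*x/5 - 2.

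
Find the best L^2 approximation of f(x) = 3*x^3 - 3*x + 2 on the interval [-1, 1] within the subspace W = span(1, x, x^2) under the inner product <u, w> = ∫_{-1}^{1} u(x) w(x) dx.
g(x) = 2 - 6*x/5

The best approximation g ∈ W is the orthogonal projection of f onto W. Writing g = a_0 + a_1 x + a_2 x^2, the coefficients solve the normal equations G · a = b where
  G_{ij} = <φ_i, φ_j> and b_i = <f, φ_i>, with φ_0 = 1, φ_1 = x, φ_2 = x^2.
G =
  [2, 0, 2/3]
  [0, 2/3, 0]
  [2/3, 0, 2/5],
b = (4, -4/5, 4/3).
Solving gives a_0 = 2, a_1 = -6/5, a_2 = 0, so
  g(x) = 2 - 6*x/5.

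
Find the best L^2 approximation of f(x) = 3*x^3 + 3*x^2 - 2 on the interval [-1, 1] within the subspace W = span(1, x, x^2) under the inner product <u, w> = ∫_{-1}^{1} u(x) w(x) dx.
g(x) = 3*x^2 + 9*x/5 - 2

The best approximation g ∈ W is the orthogonal projection of f onto W. Writing g = a_0 + a_1 x + a_2 x^2, the coefficients solve the normal equations G · a = b where
  G_{ij} = <φ_i, φ_j> and b_i = <f, φ_i>, with φ_0 = 1, φ_1 = x, φ_2 = x^2.
G =
  [2, 0, 2/3]
  [0, 2/3, 0]
  [2/3, 0, 2/5],
b = (-2, 6/5, -2/15).
Solving gives a_0 = -2, a_1 = 9/5, a_2 = 3, so
  g(x) = 3*x^2 + 9*x/5 - 2.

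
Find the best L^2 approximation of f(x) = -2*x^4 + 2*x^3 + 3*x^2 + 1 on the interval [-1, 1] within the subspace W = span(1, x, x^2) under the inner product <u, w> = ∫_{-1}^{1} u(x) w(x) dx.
g(x) = 9*x^2/7 + 6*x/5 + 41/35

The best approximation g ∈ W is the orthogonal projection of f onto W. Writing g = a_0 + a_1 x + a_2 x^2, the coefficients solve the normal equations G · a = b where
  G_{ij} = <φ_i, φ_j> and b_i = <f, φ_i>, with φ_0 = 1, φ_1 = x, φ_2 = x^2.
G =
  [2, 0, 2/3]
  [0, 2/3, 0]
  [2/3, 0, 2/5],
b = (16/5, 4/5, 136/105).
Solving gives a_0 = 41/35, a_1 = 6/5, a_2 = 9/7, so
  g(x) = 9*x^2/7 + 6*x/5 + 41/35.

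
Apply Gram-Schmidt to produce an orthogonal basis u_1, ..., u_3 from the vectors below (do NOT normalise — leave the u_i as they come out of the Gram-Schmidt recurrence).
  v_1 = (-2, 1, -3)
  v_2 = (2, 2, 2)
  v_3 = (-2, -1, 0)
Orthogonal basis:
  u_1 = (-2, 1, -3)
  u_2 = (6/7, 18/7, 2/7)
  u_3 = (-14/13, 7/26, 21/26)

Apply the Gram-Schmidt recurrence
  u_1 = v_1
  u_i = v_i − Σ_{j<i} ((v_i · u_j) / (u_j · u_j)) · u_j.

Step by step this gives:
  u_1 = (-2, 1, -3)
  u_2 = (6/7, 18/7, 2/7)
  u_3 = (-14/13, 7/26, 21/26)

Orthogonality check:
  u_2 · u_1 = 0 (should be 0)
  u_3 · u_1 = 0 (should be 0)
  u_3 · u_2 = 0 (should be 0)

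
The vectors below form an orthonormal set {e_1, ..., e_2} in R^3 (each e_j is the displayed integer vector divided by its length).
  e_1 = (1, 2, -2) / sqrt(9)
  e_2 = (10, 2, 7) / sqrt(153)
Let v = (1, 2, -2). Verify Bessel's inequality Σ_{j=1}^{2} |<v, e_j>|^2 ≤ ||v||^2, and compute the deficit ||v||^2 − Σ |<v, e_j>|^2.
Σ |<v, e_j>|^2 = 9; ||v||^2 = 9; deficit = 0

Write each e_j = u_j / sqrt(<u_j, u_j>) where u_j is the displayed integer vector. Then <v, e_j> = <v, u_j> / sqrt(<u_j, u_j>), so |<v, e_j>|^2 = <v, u_j>^2 / <u_j, u_j>.
Coefficients: <v, e_1> = 9/sqrt(9), <v, e_2> = 0/sqrt(153).
Square and sum: Σ |<v, e_j>|^2 = 9.
Compute ||v||^2 = v·v = 9.
Deficit = 9 − 9 = 0 ≥ 0, confirming Bessel's inequality. (The deficit equals ||v − Σ <v,e_j> e_j||^2, the squared distance from v to span{e_j}.)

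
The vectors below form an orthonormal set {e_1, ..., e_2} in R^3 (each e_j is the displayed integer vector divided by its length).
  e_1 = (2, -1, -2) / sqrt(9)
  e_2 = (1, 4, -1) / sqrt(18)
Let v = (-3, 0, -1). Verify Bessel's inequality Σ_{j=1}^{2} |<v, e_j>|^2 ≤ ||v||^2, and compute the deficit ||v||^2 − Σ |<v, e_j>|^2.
Σ |<v, e_j>|^2 = 2; ||v||^2 = 10; deficit = 8

Write each e_j = u_j / sqrt(<u_j, u_j>) where u_j is the displayed integer vector. Then <v, e_j> = <v, u_j> / sqrt(<u_j, u_j>), so |<v, e_j>|^2 = <v, u_j>^2 / <u_j, u_j>.
Coefficients: <v, e_1> = -4/sqrt(9), <v, e_2> = -2/sqrt(18).
Square and sum: Σ |<v, e_j>|^2 = 2.
Compute ||v||^2 = v·v = 10.
Deficit = 10 − 2 = 8 ≥ 0, confirming Bessel's inequality. (The deficit equals ||v − Σ <v,e_j> e_j||^2, the squared distance from v to span{e_j}.)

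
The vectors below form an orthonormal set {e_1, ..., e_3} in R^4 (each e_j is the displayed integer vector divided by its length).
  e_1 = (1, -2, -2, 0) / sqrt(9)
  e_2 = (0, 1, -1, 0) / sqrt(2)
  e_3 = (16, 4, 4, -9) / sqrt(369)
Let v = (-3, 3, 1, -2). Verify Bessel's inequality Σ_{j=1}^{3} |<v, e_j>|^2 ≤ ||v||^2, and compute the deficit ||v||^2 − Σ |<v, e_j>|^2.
Σ |<v, e_j>|^2 = 655/41; ||v||^2 = 23; deficit = 288/41

Write each e_j = u_j / sqrt(<u_j, u_j>) where u_j is the displayed integer vector. Then <v, e_j> = <v, u_j> / sqrt(<u_j, u_j>), so |<v, e_j>|^2 = <v, u_j>^2 / <u_j, u_j>.
Coefficients: <v, e_1> = -11/sqrt(9), <v, e_2> = 2/sqrt(2), <v, e_3> = -14/sqrt(369).
Square and sum: Σ |<v, e_j>|^2 = 655/41.
Compute ||v||^2 = v·v = 23.
Deficit = 23 − 655/41 = 288/41 ≥ 0, confirming Bessel's inequality. (The deficit equals ||v − Σ <v,e_j> e_j||^2, the squared distance from v to span{e_j}.)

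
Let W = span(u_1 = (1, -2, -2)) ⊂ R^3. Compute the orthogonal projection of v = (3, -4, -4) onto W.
proj_W(v) = (19/9, -38/9, -38/9)

Set up U = [u_1 | ... | u_1] ∈ R^(3×1). The projector onto W = col(U) is P = U (U^T U)^(-1) U^T.
Compute U^T U =
  [9],
and U^T v = (19).
Solve U^T U · c = U^T v for the coefficients: c = (19/9). The projection is proj_W(v) = U c.
Check: (v - proj_W(v)) · u_1 = 0  (should be 0).
Result: proj_W(v) = (19/9, -38/9, -38/9).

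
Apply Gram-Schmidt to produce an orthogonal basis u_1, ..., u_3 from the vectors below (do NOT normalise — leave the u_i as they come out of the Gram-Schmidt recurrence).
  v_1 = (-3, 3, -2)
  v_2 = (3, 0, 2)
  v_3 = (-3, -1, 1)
Orthogonal basis:
  u_1 = (-3, 3, -2)
  u_2 = (27/22, 39/22, 9/11)
  u_3 = (-18/13, 0, 27/13)

Apply the Gram-Schmidt recurrence
  u_1 = v_1
  u_i = v_i − Σ_{j<i} ((v_i · u_j) / (u_j · u_j)) · u_j.

Step by step this gives:
  u_1 = (-3, 3, -2)
  u_2 = (27/22, 39/22, 9/11)
  u_3 = (-18/13, 0, 27/13)

Orthogonality check:
  u_2 · u_1 = 0 (should be 0)
  u_3 · u_1 = 0 (should be 0)
  u_3 · u_2 = 0 (should be 0)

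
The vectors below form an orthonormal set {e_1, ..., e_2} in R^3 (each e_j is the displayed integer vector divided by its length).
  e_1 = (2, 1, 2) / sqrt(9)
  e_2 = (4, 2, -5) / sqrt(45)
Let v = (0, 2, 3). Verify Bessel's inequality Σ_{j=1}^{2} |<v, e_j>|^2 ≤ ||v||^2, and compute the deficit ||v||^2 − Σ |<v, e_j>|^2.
Σ |<v, e_j>|^2 = 49/5; ||v||^2 = 13; deficit = 16/5

Write each e_j = u_j / sqrt(<u_j, u_j>) where u_j is the displayed integer vector. Then <v, e_j> = <v, u_j> / sqrt(<u_j, u_j>), so |<v, e_j>|^2 = <v, u_j>^2 / <u_j, u_j>.
Coefficients: <v, e_1> = 8/sqrt(9), <v, e_2> = -11/sqrt(45).
Square and sum: Σ |<v, e_j>|^2 = 49/5.
Compute ||v||^2 = v·v = 13.
Deficit = 13 − 49/5 = 16/5 ≥ 0, confirming Bessel's inequality. (The deficit equals ||v − Σ <v,e_j> e_j||^2, the squared distance from v to span{e_j}.)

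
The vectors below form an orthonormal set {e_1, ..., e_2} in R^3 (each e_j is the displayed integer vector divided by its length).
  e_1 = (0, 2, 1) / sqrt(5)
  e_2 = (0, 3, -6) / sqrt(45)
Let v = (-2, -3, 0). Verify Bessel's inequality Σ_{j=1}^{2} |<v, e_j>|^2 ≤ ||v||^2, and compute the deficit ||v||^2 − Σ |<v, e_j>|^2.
Σ |<v, e_j>|^2 = 9; ||v||^2 = 13; deficit = 4

Write each e_j = u_j / sqrt(<u_j, u_j>) where u_j is the displayed integer vector. Then <v, e_j> = <v, u_j> / sqrt(<u_j, u_j>), so |<v, e_j>|^2 = <v, u_j>^2 / <u_j, u_j>.
Coefficients: <v, e_1> = -6/sqrt(5), <v, e_2> = -9/sqrt(45).
Square and sum: Σ |<v, e_j>|^2 = 9.
Compute ||v||^2 = v·v = 13.
Deficit = 13 − 9 = 4 ≥ 0, confirming Bessel's inequality. (The deficit equals ||v − Σ <v,e_j> e_j||^2, the squared distance from v to span{e_j}.)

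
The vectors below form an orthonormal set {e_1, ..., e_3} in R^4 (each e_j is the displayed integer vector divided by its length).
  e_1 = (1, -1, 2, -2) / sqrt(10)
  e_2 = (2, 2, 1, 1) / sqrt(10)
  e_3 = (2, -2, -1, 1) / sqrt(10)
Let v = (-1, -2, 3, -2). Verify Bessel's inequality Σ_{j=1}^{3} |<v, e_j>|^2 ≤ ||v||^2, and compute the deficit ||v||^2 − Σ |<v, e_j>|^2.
Σ |<v, e_j>|^2 = 31/2; ||v||^2 = 18; deficit = 5/2

Write each e_j = u_j / sqrt(<u_j, u_j>) where u_j is the displayed integer vector. Then <v, e_j> = <v, u_j> / sqrt(<u_j, u_j>), so |<v, e_j>|^2 = <v, u_j>^2 / <u_j, u_j>.
Coefficients: <v, e_1> = 11/sqrt(10), <v, e_2> = -5/sqrt(10), <v, e_3> = -3/sqrt(10).
Square and sum: Σ |<v, e_j>|^2 = 31/2.
Compute ||v||^2 = v·v = 18.
Deficit = 18 − 31/2 = 5/2 ≥ 0, confirming Bessel's inequality. (The deficit equals ||v − Σ <v,e_j> e_j||^2, the squared distance from v to span{e_j}.)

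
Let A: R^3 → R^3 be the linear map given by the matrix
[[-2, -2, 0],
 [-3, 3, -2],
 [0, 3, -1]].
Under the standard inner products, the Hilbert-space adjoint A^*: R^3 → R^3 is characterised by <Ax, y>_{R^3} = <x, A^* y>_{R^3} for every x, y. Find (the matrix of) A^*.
A^* = A^T =
[[-2, -3, 0],
 [-2, 3, 3],
 [0, -2, -1]]

For real matrices with standard dot products, the defining identity <Ax, y> = <x, A^* y> gives (Ax)^T y = x^T (A^*) y, i.e. x^T A^T y = x^T (A^*) y. Since this holds for all x, y, we must have A^* = A^T. Therefore
A^* =
[[-2, -3, 0],
 [-2, 3, 3],
 [0, -2, -1]].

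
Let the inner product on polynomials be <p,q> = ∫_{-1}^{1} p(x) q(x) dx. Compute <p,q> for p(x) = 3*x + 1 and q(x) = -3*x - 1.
<p,q> = -8

Expand the product: p(x)·q(x) = -9*x^2 - 6*x - 1.
∫_{-1}^{1} of each monomial x^k gives [2/(k+1) if k even, 0 if k odd]. Integrating term-by-term (or equivalently evaluating the antiderivative F(x) = -3*x^3 - 3*x^2 - x at the endpoints):
  F(1) − F(−1) = -7 − (1) = -8.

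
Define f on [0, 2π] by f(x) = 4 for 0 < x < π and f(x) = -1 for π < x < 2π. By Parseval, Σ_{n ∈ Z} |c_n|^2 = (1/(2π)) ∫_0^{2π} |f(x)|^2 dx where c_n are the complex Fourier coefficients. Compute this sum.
Σ |c_n|^2 = 17/2

Parseval equates the L^2 energy of f (normalised by 1/(2π)) with the ℓ^2 sum of its Fourier coefficients: (1/(2π)) ∫_0^{2π} |f|^2 = Σ |c_n|^2.
Compute the left side: (1/(2π)) [∫_0^π 4^2 dx + ∫_π^{2π} (-1)^2 dx] = (1/(2π)) · (16π + 1π) = (16 + 1)/2 = 17/2.
So Σ_{n ∈ Z} |c_n|^2 = 17/2.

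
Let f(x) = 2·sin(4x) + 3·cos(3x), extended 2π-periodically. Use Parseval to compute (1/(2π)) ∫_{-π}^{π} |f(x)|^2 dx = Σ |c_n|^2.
Σ |c_n|^2 = 13/2

Expand |f|^2 and use orthogonality of {sin(nx), cos(mx)} on [-π, π]:
  ∫_{-π}^{π} sin(nx)^2 dx = π, ∫ cos(mx)^2 dx = π, and cross terms integrate to 0.
So ∫_{-π}^{π} f(x)^2 dx = 2^2 · π + 3^2 · π = (4 + 9)π.
Divide by 2π: (4 + 9)/2 = 13/2.
By Parseval, this equals Σ |c_n|^2.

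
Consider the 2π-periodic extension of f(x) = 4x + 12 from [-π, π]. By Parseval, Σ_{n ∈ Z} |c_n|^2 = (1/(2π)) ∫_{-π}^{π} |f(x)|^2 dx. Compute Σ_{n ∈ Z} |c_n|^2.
Σ |c_n|^2 = 16π^2/3 + 144

Expand and integrate term by term over [-π, π]:
  ∫ (4x)^2 dx = 16·(2π^3/3); ∫ 2·4·(12)·x dx = 0 (odd integrand); ∫ 12^2 dx = 144·2π.
So (1/(2π)) ∫_{-π}^{π} (4x + 12)^2 dx = 16π^2/3 + 144 = 16π^2/3 + 144.
Parseval ⇒ Σ |c_n|^2 = 16π^2/3 + 144.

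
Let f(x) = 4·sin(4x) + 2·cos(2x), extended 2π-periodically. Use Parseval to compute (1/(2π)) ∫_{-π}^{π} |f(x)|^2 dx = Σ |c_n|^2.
Σ |c_n|^2 = 10

Expand |f|^2 and use orthogonality of {sin(nx), cos(mx)} on [-π, π]:
  ∫_{-π}^{π} sin(nx)^2 dx = π, ∫ cos(mx)^2 dx = π, and cross terms integrate to 0.
So ∫_{-π}^{π} f(x)^2 dx = 4^2 · π + 2^2 · π = (16 + 4)π.
Divide by 2π: (16 + 4)/2 = 10.
By Parseval, this equals Σ |c_n|^2.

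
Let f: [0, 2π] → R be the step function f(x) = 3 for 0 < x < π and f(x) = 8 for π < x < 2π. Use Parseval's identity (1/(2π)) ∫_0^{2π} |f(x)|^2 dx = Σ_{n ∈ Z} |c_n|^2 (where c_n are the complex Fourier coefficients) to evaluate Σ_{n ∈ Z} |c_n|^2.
Σ |c_n|^2 = 73/2

Parseval equates the L^2 energy of f (normalised by 1/(2π)) with the ℓ^2 sum of its Fourier coefficients: (1/(2π)) ∫_0^{2π} |f|^2 = Σ |c_n|^2.
Compute the left side: (1/(2π)) [∫_0^π 3^2 dx + ∫_π^{2π} 8^2 dx] = (1/(2π)) · (9π + 64π) = (9 + 64)/2 = 73/2.
So Σ_{n ∈ Z} |c_n|^2 = 73/2.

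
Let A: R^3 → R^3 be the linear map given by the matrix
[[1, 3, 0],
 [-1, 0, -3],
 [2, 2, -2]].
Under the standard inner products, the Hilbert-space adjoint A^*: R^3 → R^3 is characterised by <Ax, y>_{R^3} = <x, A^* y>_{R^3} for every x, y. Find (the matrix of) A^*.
A^* = A^T =
[[1, -1, 2],
 [3, 0, 2],
 [0, -3, -2]]

For real matrices with standard dot products, the defining identity <Ax, y> = <x, A^* y> gives (Ax)^T y = x^T (A^*) y, i.e. x^T A^T y = x^T (A^*) y. Since this holds for all x, y, we must have A^* = A^T. Therefore
A^* =
[[1, -1, 2],
 [3, 0, 2],
 [0, -3, -2]].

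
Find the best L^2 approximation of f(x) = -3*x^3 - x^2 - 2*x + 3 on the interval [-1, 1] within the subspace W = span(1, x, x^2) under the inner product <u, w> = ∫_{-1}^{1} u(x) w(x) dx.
g(x) = -x^2 - 19*x/5 + 3

The best approximation g ∈ W is the orthogonal projection of f onto W. Writing g = a_0 + a_1 x + a_2 x^2, the coefficients solve the normal equations G · a = b where
  G_{ij} = <φ_i, φ_j> and b_i = <f, φ_i>, with φ_0 = 1, φ_1 = x, φ_2 = x^2.
G =
  [2, 0, 2/3]
  [0, 2/3, 0]
  [2/3, 0, 2/5],
b = (16/3, -38/15, 8/5).
Solving gives a_0 = 3, a_1 = -19/5, a_2 = -1, so
  g(x) = -x^2 - 19*x/5 + 3.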